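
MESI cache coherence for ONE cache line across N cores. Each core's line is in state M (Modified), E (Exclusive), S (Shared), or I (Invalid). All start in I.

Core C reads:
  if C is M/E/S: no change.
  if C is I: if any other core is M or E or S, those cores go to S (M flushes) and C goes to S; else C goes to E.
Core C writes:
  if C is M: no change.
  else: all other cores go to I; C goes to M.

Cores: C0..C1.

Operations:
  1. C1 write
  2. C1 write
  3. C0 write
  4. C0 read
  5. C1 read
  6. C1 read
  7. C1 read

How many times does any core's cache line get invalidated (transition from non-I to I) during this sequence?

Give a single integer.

Answer: 1

Derivation:
Op 1: C1 write [C1 write: invalidate none -> C1=M] -> [I,M] (invalidations this op: 0; running total: 0)
Op 2: C1 write [C1 write: already M (modified), no change] -> [I,M] (invalidations this op: 0; running total: 0)
Op 3: C0 write [C0 write: invalidate ['C1=M'] -> C0=M] -> [M,I] (invalidations this op: 1; running total: 1)
Op 4: C0 read [C0 read: already in M, no change] -> [M,I] (invalidations this op: 0; running total: 1)
Op 5: C1 read [C1 read from I: others=['C0=M'] -> C1=S, others downsized to S] -> [S,S] (invalidations this op: 0; running total: 1)
Op 6: C1 read [C1 read: already in S, no change] -> [S,S] (invalidations this op: 0; running total: 1)
Op 7: C1 read [C1 read: already in S, no change] -> [S,S] (invalidations this op: 0; running total: 1)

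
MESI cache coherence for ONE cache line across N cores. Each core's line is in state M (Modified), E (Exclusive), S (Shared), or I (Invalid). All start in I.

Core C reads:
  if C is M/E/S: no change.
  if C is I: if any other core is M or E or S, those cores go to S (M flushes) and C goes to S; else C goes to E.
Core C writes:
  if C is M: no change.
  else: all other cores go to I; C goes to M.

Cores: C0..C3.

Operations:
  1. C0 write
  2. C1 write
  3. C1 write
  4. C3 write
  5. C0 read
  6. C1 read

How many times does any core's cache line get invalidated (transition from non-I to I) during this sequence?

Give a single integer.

Answer: 2

Derivation:
Op 1: C0 write [C0 write: invalidate none -> C0=M] -> [M,I,I,I] (invalidations this op: 0; running total: 0)
Op 2: C1 write [C1 write: invalidate ['C0=M'] -> C1=M] -> [I,M,I,I] (invalidations this op: 1; running total: 1)
Op 3: C1 write [C1 write: already M (modified), no change] -> [I,M,I,I] (invalidations this op: 0; running total: 1)
Op 4: C3 write [C3 write: invalidate ['C1=M'] -> C3=M] -> [I,I,I,M] (invalidations this op: 1; running total: 2)
Op 5: C0 read [C0 read from I: others=['C3=M'] -> C0=S, others downsized to S] -> [S,I,I,S] (invalidations this op: 0; running total: 2)
Op 6: C1 read [C1 read from I: others=['C0=S', 'C3=S'] -> C1=S, others downsized to S] -> [S,S,I,S] (invalidations this op: 0; running total: 2)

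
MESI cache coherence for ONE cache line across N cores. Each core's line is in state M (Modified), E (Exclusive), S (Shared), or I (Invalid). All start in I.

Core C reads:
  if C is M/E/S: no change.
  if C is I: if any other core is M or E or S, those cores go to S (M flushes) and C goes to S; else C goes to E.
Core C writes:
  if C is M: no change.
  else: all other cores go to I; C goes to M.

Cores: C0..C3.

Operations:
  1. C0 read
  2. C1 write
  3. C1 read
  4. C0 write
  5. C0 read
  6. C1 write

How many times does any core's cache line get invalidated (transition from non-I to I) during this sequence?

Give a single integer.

Answer: 3

Derivation:
Op 1: C0 read [C0 read from I: no other sharers -> C0=E (exclusive)] -> [E,I,I,I] (invalidations this op: 0; running total: 0)
Op 2: C1 write [C1 write: invalidate ['C0=E'] -> C1=M] -> [I,M,I,I] (invalidations this op: 1; running total: 1)
Op 3: C1 read [C1 read: already in M, no change] -> [I,M,I,I] (invalidations this op: 0; running total: 1)
Op 4: C0 write [C0 write: invalidate ['C1=M'] -> C0=M] -> [M,I,I,I] (invalidations this op: 1; running total: 2)
Op 5: C0 read [C0 read: already in M, no change] -> [M,I,I,I] (invalidations this op: 0; running total: 2)
Op 6: C1 write [C1 write: invalidate ['C0=M'] -> C1=M] -> [I,M,I,I] (invalidations this op: 1; running total: 3)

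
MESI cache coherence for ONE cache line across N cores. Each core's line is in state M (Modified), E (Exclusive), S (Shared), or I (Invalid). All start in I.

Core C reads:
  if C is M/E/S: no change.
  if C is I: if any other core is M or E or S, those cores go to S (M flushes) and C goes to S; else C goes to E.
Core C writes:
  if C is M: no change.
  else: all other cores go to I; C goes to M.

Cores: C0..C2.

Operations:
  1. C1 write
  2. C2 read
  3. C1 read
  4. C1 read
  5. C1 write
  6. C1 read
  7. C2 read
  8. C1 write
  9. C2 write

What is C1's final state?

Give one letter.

Op 1: C1 write [C1 write: invalidate none -> C1=M] -> [I,M,I]
Op 2: C2 read [C2 read from I: others=['C1=M'] -> C2=S, others downsized to S] -> [I,S,S]
Op 3: C1 read [C1 read: already in S, no change] -> [I,S,S]
Op 4: C1 read [C1 read: already in S, no change] -> [I,S,S]
Op 5: C1 write [C1 write: invalidate ['C2=S'] -> C1=M] -> [I,M,I]
Op 6: C1 read [C1 read: already in M, no change] -> [I,M,I]
Op 7: C2 read [C2 read from I: others=['C1=M'] -> C2=S, others downsized to S] -> [I,S,S]
Op 8: C1 write [C1 write: invalidate ['C2=S'] -> C1=M] -> [I,M,I]
Op 9: C2 write [C2 write: invalidate ['C1=M'] -> C2=M] -> [I,I,M]

Answer: I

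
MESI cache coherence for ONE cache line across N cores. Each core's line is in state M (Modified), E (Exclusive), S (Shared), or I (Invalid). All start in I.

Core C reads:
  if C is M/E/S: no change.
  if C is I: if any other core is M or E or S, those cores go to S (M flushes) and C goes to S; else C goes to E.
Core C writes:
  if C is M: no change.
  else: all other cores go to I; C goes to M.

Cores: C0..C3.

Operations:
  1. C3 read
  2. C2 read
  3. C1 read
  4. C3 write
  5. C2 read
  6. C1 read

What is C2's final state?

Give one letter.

Op 1: C3 read [C3 read from I: no other sharers -> C3=E (exclusive)] -> [I,I,I,E]
Op 2: C2 read [C2 read from I: others=['C3=E'] -> C2=S, others downsized to S] -> [I,I,S,S]
Op 3: C1 read [C1 read from I: others=['C2=S', 'C3=S'] -> C1=S, others downsized to S] -> [I,S,S,S]
Op 4: C3 write [C3 write: invalidate ['C1=S', 'C2=S'] -> C3=M] -> [I,I,I,M]
Op 5: C2 read [C2 read from I: others=['C3=M'] -> C2=S, others downsized to S] -> [I,I,S,S]
Op 6: C1 read [C1 read from I: others=['C2=S', 'C3=S'] -> C1=S, others downsized to S] -> [I,S,S,S]

Answer: S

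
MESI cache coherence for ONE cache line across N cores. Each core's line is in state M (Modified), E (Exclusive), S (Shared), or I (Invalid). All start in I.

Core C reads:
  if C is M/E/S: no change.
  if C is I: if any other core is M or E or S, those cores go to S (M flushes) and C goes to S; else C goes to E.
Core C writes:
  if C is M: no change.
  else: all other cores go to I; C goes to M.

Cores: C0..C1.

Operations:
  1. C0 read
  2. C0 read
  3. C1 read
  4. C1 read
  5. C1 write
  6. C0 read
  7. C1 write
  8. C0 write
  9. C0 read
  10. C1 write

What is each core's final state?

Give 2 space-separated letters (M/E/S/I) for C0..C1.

Answer: I M

Derivation:
Op 1: C0 read [C0 read from I: no other sharers -> C0=E (exclusive)] -> [E,I]
Op 2: C0 read [C0 read: already in E, no change] -> [E,I]
Op 3: C1 read [C1 read from I: others=['C0=E'] -> C1=S, others downsized to S] -> [S,S]
Op 4: C1 read [C1 read: already in S, no change] -> [S,S]
Op 5: C1 write [C1 write: invalidate ['C0=S'] -> C1=M] -> [I,M]
Op 6: C0 read [C0 read from I: others=['C1=M'] -> C0=S, others downsized to S] -> [S,S]
Op 7: C1 write [C1 write: invalidate ['C0=S'] -> C1=M] -> [I,M]
Op 8: C0 write [C0 write: invalidate ['C1=M'] -> C0=M] -> [M,I]
Op 9: C0 read [C0 read: already in M, no change] -> [M,I]
Op 10: C1 write [C1 write: invalidate ['C0=M'] -> C1=M] -> [I,M]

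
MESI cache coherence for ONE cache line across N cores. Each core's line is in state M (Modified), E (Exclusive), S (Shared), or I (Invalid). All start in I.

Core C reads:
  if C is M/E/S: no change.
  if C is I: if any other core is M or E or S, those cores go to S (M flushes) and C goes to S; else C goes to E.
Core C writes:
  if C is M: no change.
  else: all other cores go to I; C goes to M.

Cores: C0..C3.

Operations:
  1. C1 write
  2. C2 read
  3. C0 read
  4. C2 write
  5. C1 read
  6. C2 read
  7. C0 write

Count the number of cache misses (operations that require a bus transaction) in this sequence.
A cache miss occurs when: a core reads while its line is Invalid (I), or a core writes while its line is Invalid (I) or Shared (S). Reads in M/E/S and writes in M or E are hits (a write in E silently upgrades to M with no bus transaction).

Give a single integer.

Answer: 6

Derivation:
Op 1: C1 write [C1 write: invalidate none -> C1=M] -> [I,M,I,I] [MISS #1: write from I]
Op 2: C2 read [C2 read from I: others=['C1=M'] -> C2=S, others downsized to S] -> [I,S,S,I] [MISS #2: read from I]
Op 3: C0 read [C0 read from I: others=['C1=S', 'C2=S'] -> C0=S, others downsized to S] -> [S,S,S,I] [MISS #3: read from I]
Op 4: C2 write [C2 write: invalidate ['C0=S', 'C1=S'] -> C2=M] -> [I,I,M,I] [MISS #4: write from S]
Op 5: C1 read [C1 read from I: others=['C2=M'] -> C1=S, others downsized to S] -> [I,S,S,I] [MISS #5: read from I]
Op 6: C2 read [C2 read: already in S, no change] -> [I,S,S,I] [hit: read from S]
Op 7: C0 write [C0 write: invalidate ['C1=S', 'C2=S'] -> C0=M] -> [M,I,I,I] [MISS #6: write from I]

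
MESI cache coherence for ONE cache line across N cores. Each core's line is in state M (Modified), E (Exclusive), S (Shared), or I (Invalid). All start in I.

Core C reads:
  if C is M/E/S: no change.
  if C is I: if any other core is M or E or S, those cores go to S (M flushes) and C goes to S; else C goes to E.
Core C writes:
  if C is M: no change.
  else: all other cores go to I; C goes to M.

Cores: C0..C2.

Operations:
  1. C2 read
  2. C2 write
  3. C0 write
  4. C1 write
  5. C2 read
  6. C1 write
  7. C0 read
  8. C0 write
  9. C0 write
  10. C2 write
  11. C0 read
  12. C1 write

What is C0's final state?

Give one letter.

Op 1: C2 read [C2 read from I: no other sharers -> C2=E (exclusive)] -> [I,I,E]
Op 2: C2 write [C2 write: invalidate none -> C2=M] -> [I,I,M]
Op 3: C0 write [C0 write: invalidate ['C2=M'] -> C0=M] -> [M,I,I]
Op 4: C1 write [C1 write: invalidate ['C0=M'] -> C1=M] -> [I,M,I]
Op 5: C2 read [C2 read from I: others=['C1=M'] -> C2=S, others downsized to S] -> [I,S,S]
Op 6: C1 write [C1 write: invalidate ['C2=S'] -> C1=M] -> [I,M,I]
Op 7: C0 read [C0 read from I: others=['C1=M'] -> C0=S, others downsized to S] -> [S,S,I]
Op 8: C0 write [C0 write: invalidate ['C1=S'] -> C0=M] -> [M,I,I]
Op 9: C0 write [C0 write: already M (modified), no change] -> [M,I,I]
Op 10: C2 write [C2 write: invalidate ['C0=M'] -> C2=M] -> [I,I,M]
Op 11: C0 read [C0 read from I: others=['C2=M'] -> C0=S, others downsized to S] -> [S,I,S]
Op 12: C1 write [C1 write: invalidate ['C0=S', 'C2=S'] -> C1=M] -> [I,M,I]

Answer: I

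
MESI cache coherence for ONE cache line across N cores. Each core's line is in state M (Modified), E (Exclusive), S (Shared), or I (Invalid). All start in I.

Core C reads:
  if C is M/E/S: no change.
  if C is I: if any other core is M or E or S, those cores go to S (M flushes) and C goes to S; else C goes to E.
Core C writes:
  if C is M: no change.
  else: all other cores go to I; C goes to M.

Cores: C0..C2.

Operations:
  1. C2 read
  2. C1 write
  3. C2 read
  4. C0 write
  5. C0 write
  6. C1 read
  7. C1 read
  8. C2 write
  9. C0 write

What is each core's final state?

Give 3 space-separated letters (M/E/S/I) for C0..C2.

Answer: M I I

Derivation:
Op 1: C2 read [C2 read from I: no other sharers -> C2=E (exclusive)] -> [I,I,E]
Op 2: C1 write [C1 write: invalidate ['C2=E'] -> C1=M] -> [I,M,I]
Op 3: C2 read [C2 read from I: others=['C1=M'] -> C2=S, others downsized to S] -> [I,S,S]
Op 4: C0 write [C0 write: invalidate ['C1=S', 'C2=S'] -> C0=M] -> [M,I,I]
Op 5: C0 write [C0 write: already M (modified), no change] -> [M,I,I]
Op 6: C1 read [C1 read from I: others=['C0=M'] -> C1=S, others downsized to S] -> [S,S,I]
Op 7: C1 read [C1 read: already in S, no change] -> [S,S,I]
Op 8: C2 write [C2 write: invalidate ['C0=S', 'C1=S'] -> C2=M] -> [I,I,M]
Op 9: C0 write [C0 write: invalidate ['C2=M'] -> C0=M] -> [M,I,I]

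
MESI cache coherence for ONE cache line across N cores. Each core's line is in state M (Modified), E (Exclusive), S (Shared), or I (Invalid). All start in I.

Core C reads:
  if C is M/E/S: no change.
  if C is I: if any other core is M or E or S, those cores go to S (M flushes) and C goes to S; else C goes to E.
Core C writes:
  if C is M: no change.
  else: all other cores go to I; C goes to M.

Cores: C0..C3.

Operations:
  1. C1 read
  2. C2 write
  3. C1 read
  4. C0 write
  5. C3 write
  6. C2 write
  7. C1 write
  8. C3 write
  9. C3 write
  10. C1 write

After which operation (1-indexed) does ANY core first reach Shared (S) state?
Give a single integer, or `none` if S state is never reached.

Op 1: C1 read [C1 read from I: no other sharers -> C1=E (exclusive)] -> [I,E,I,I]
Op 2: C2 write [C2 write: invalidate ['C1=E'] -> C2=M] -> [I,I,M,I]
Op 3: C1 read [C1 read from I: others=['C2=M'] -> C1=S, others downsized to S] -> [I,S,S,I]
  -> First S state at op 3; remaining ops need not be traced.

Answer: 3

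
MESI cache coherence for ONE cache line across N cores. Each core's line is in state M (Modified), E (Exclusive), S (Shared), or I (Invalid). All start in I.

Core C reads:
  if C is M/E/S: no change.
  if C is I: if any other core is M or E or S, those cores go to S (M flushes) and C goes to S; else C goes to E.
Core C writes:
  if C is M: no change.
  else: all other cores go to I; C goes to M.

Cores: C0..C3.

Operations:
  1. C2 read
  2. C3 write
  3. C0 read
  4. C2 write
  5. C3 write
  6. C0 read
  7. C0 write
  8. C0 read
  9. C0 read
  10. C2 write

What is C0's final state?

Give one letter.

Answer: I

Derivation:
Op 1: C2 read [C2 read from I: no other sharers -> C2=E (exclusive)] -> [I,I,E,I]
Op 2: C3 write [C3 write: invalidate ['C2=E'] -> C3=M] -> [I,I,I,M]
Op 3: C0 read [C0 read from I: others=['C3=M'] -> C0=S, others downsized to S] -> [S,I,I,S]
Op 4: C2 write [C2 write: invalidate ['C0=S', 'C3=S'] -> C2=M] -> [I,I,M,I]
Op 5: C3 write [C3 write: invalidate ['C2=M'] -> C3=M] -> [I,I,I,M]
Op 6: C0 read [C0 read from I: others=['C3=M'] -> C0=S, others downsized to S] -> [S,I,I,S]
Op 7: C0 write [C0 write: invalidate ['C3=S'] -> C0=M] -> [M,I,I,I]
Op 8: C0 read [C0 read: already in M, no change] -> [M,I,I,I]
Op 9: C0 read [C0 read: already in M, no change] -> [M,I,I,I]
Op 10: C2 write [C2 write: invalidate ['C0=M'] -> C2=M] -> [I,I,M,I]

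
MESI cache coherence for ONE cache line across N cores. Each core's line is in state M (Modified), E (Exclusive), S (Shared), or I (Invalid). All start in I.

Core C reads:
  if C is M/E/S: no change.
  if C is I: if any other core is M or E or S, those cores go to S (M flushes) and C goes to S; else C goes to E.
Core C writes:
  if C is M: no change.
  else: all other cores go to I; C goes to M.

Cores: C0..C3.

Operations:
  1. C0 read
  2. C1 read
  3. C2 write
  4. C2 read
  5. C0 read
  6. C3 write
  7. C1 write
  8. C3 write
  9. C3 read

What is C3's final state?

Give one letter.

Op 1: C0 read [C0 read from I: no other sharers -> C0=E (exclusive)] -> [E,I,I,I]
Op 2: C1 read [C1 read from I: others=['C0=E'] -> C1=S, others downsized to S] -> [S,S,I,I]
Op 3: C2 write [C2 write: invalidate ['C0=S', 'C1=S'] -> C2=M] -> [I,I,M,I]
Op 4: C2 read [C2 read: already in M, no change] -> [I,I,M,I]
Op 5: C0 read [C0 read from I: others=['C2=M'] -> C0=S, others downsized to S] -> [S,I,S,I]
Op 6: C3 write [C3 write: invalidate ['C0=S', 'C2=S'] -> C3=M] -> [I,I,I,M]
Op 7: C1 write [C1 write: invalidate ['C3=M'] -> C1=M] -> [I,M,I,I]
Op 8: C3 write [C3 write: invalidate ['C1=M'] -> C3=M] -> [I,I,I,M]
Op 9: C3 read [C3 read: already in M, no change] -> [I,I,I,M]

Answer: M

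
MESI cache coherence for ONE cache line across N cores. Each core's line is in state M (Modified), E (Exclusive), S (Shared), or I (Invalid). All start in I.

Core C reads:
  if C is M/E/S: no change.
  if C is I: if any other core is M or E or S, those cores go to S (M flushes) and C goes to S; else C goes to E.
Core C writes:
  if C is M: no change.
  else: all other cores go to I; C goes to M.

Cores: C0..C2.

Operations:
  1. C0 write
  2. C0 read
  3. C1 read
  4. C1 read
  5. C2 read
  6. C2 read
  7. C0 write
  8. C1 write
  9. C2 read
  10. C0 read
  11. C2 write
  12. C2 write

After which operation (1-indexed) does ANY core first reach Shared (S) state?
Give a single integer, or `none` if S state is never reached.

Answer: 3

Derivation:
Op 1: C0 write [C0 write: invalidate none -> C0=M] -> [M,I,I]
Op 2: C0 read [C0 read: already in M, no change] -> [M,I,I]
Op 3: C1 read [C1 read from I: others=['C0=M'] -> C1=S, others downsized to S] -> [S,S,I]
  -> First S state at op 3; remaining ops need not be traced.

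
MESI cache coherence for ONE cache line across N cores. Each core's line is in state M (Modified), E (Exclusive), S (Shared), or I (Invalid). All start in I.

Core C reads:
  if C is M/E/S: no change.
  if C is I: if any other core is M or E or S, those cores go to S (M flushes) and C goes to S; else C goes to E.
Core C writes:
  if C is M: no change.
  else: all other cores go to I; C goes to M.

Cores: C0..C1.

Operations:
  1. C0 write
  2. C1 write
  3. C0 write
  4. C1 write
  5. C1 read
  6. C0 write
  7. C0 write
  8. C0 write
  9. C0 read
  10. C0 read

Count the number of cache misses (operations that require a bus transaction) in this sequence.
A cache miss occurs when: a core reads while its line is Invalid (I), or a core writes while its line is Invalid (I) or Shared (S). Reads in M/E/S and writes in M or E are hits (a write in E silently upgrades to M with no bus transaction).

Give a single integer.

Answer: 5

Derivation:
Op 1: C0 write [C0 write: invalidate none -> C0=M] -> [M,I] [MISS #1: write from I]
Op 2: C1 write [C1 write: invalidate ['C0=M'] -> C1=M] -> [I,M] [MISS #2: write from I]
Op 3: C0 write [C0 write: invalidate ['C1=M'] -> C0=M] -> [M,I] [MISS #3: write from I]
Op 4: C1 write [C1 write: invalidate ['C0=M'] -> C1=M] -> [I,M] [MISS #4: write from I]
Op 5: C1 read [C1 read: already in M, no change] -> [I,M] [hit: read from M]
Op 6: C0 write [C0 write: invalidate ['C1=M'] -> C0=M] -> [M,I] [MISS #5: write from I]
Op 7: C0 write [C0 write: already M (modified), no change] -> [M,I] [hit: write from M]
Op 8: C0 write [C0 write: already M (modified), no change] -> [M,I] [hit: write from M]
Op 9: C0 read [C0 read: already in M, no change] -> [M,I] [hit: read from M]
Op 10: C0 read [C0 read: already in M, no change] -> [M,I] [hit: read from M]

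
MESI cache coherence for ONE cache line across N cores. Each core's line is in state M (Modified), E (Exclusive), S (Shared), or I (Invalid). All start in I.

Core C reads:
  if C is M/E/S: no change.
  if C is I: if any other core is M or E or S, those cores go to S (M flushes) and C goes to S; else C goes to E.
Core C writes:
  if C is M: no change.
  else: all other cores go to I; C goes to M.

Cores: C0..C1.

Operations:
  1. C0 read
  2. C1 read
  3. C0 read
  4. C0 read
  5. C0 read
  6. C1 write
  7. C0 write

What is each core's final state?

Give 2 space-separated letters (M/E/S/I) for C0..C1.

Answer: M I

Derivation:
Op 1: C0 read [C0 read from I: no other sharers -> C0=E (exclusive)] -> [E,I]
Op 2: C1 read [C1 read from I: others=['C0=E'] -> C1=S, others downsized to S] -> [S,S]
Op 3: C0 read [C0 read: already in S, no change] -> [S,S]
Op 4: C0 read [C0 read: already in S, no change] -> [S,S]
Op 5: C0 read [C0 read: already in S, no change] -> [S,S]
Op 6: C1 write [C1 write: invalidate ['C0=S'] -> C1=M] -> [I,M]
Op 7: C0 write [C0 write: invalidate ['C1=M'] -> C0=M] -> [M,I]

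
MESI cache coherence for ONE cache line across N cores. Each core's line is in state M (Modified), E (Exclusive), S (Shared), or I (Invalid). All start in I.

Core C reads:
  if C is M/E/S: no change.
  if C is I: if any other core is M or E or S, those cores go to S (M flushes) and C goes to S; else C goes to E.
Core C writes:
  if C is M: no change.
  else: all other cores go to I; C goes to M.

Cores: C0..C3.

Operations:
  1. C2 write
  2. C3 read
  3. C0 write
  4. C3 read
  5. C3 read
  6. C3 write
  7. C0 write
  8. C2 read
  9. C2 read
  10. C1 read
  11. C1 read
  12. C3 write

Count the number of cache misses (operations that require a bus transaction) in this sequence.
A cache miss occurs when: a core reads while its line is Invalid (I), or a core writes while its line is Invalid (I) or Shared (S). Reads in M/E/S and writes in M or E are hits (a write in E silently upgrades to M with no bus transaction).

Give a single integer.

Answer: 9

Derivation:
Op 1: C2 write [C2 write: invalidate none -> C2=M] -> [I,I,M,I] [MISS #1: write from I]
Op 2: C3 read [C3 read from I: others=['C2=M'] -> C3=S, others downsized to S] -> [I,I,S,S] [MISS #2: read from I]
Op 3: C0 write [C0 write: invalidate ['C2=S', 'C3=S'] -> C0=M] -> [M,I,I,I] [MISS #3: write from I]
Op 4: C3 read [C3 read from I: others=['C0=M'] -> C3=S, others downsized to S] -> [S,I,I,S] [MISS #4: read from I]
Op 5: C3 read [C3 read: already in S, no change] -> [S,I,I,S] [hit: read from S]
Op 6: C3 write [C3 write: invalidate ['C0=S'] -> C3=M] -> [I,I,I,M] [MISS #5: write from S]
Op 7: C0 write [C0 write: invalidate ['C3=M'] -> C0=M] -> [M,I,I,I] [MISS #6: write from I]
Op 8: C2 read [C2 read from I: others=['C0=M'] -> C2=S, others downsized to S] -> [S,I,S,I] [MISS #7: read from I]
Op 9: C2 read [C2 read: already in S, no change] -> [S,I,S,I] [hit: read from S]
Op 10: C1 read [C1 read from I: others=['C0=S', 'C2=S'] -> C1=S, others downsized to S] -> [S,S,S,I] [MISS #8: read from I]
Op 11: C1 read [C1 read: already in S, no change] -> [S,S,S,I] [hit: read from S]
Op 12: C3 write [C3 write: invalidate ['C0=S', 'C1=S', 'C2=S'] -> C3=M] -> [I,I,I,M] [MISS #9: write from I]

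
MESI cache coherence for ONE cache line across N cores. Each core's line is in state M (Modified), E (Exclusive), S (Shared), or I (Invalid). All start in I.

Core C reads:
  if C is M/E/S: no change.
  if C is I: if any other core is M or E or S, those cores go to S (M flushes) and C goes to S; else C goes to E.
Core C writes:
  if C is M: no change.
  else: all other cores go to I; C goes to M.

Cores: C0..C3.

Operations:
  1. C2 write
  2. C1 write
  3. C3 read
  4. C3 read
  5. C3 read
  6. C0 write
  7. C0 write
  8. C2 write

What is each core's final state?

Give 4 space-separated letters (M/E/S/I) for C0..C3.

Op 1: C2 write [C2 write: invalidate none -> C2=M] -> [I,I,M,I]
Op 2: C1 write [C1 write: invalidate ['C2=M'] -> C1=M] -> [I,M,I,I]
Op 3: C3 read [C3 read from I: others=['C1=M'] -> C3=S, others downsized to S] -> [I,S,I,S]
Op 4: C3 read [C3 read: already in S, no change] -> [I,S,I,S]
Op 5: C3 read [C3 read: already in S, no change] -> [I,S,I,S]
Op 6: C0 write [C0 write: invalidate ['C1=S', 'C3=S'] -> C0=M] -> [M,I,I,I]
Op 7: C0 write [C0 write: already M (modified), no change] -> [M,I,I,I]
Op 8: C2 write [C2 write: invalidate ['C0=M'] -> C2=M] -> [I,I,M,I]

Answer: I I M I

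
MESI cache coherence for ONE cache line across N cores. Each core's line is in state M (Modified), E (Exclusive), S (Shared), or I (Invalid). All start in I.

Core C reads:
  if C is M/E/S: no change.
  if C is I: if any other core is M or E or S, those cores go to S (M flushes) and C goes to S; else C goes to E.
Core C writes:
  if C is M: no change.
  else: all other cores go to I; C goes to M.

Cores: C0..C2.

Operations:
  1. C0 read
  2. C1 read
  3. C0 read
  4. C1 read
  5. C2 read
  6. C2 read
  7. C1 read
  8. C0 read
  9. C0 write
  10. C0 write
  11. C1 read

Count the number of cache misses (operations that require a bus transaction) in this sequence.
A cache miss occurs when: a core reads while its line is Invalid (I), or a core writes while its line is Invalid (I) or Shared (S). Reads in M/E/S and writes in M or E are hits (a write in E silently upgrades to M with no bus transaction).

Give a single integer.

Op 1: C0 read [C0 read from I: no other sharers -> C0=E (exclusive)] -> [E,I,I] [MISS #1: read from I]
Op 2: C1 read [C1 read from I: others=['C0=E'] -> C1=S, others downsized to S] -> [S,S,I] [MISS #2: read from I]
Op 3: C0 read [C0 read: already in S, no change] -> [S,S,I] [hit: read from S]
Op 4: C1 read [C1 read: already in S, no change] -> [S,S,I] [hit: read from S]
Op 5: C2 read [C2 read from I: others=['C0=S', 'C1=S'] -> C2=S, others downsized to S] -> [S,S,S] [MISS #3: read from I]
Op 6: C2 read [C2 read: already in S, no change] -> [S,S,S] [hit: read from S]
Op 7: C1 read [C1 read: already in S, no change] -> [S,S,S] [hit: read from S]
Op 8: C0 read [C0 read: already in S, no change] -> [S,S,S] [hit: read from S]
Op 9: C0 write [C0 write: invalidate ['C1=S', 'C2=S'] -> C0=M] -> [M,I,I] [MISS #4: write from S]
Op 10: C0 write [C0 write: already M (modified), no change] -> [M,I,I] [hit: write from M]
Op 11: C1 read [C1 read from I: others=['C0=M'] -> C1=S, others downsized to S] -> [S,S,I] [MISS #5: read from I]

Answer: 5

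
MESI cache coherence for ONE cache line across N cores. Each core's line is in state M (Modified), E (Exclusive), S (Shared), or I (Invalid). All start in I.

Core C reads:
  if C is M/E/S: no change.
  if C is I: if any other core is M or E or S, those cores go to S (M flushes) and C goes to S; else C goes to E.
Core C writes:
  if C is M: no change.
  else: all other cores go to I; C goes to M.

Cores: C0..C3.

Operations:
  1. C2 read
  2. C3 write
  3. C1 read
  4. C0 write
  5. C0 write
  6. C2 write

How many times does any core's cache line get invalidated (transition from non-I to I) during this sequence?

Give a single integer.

Op 1: C2 read [C2 read from I: no other sharers -> C2=E (exclusive)] -> [I,I,E,I] (invalidations this op: 0; running total: 0)
Op 2: C3 write [C3 write: invalidate ['C2=E'] -> C3=M] -> [I,I,I,M] (invalidations this op: 1; running total: 1)
Op 3: C1 read [C1 read from I: others=['C3=M'] -> C1=S, others downsized to S] -> [I,S,I,S] (invalidations this op: 0; running total: 1)
Op 4: C0 write [C0 write: invalidate ['C1=S', 'C3=S'] -> C0=M] -> [M,I,I,I] (invalidations this op: 2; running total: 3)
Op 5: C0 write [C0 write: already M (modified), no change] -> [M,I,I,I] (invalidations this op: 0; running total: 3)
Op 6: C2 write [C2 write: invalidate ['C0=M'] -> C2=M] -> [I,I,M,I] (invalidations this op: 1; running total: 4)

Answer: 4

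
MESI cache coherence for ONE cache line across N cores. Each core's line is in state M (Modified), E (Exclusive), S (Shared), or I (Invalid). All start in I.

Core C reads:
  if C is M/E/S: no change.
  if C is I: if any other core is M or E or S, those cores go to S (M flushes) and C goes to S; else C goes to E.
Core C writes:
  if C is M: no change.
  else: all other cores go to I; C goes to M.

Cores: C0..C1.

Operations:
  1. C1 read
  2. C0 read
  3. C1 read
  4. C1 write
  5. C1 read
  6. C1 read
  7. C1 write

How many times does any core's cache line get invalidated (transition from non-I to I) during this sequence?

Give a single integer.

Answer: 1

Derivation:
Op 1: C1 read [C1 read from I: no other sharers -> C1=E (exclusive)] -> [I,E] (invalidations this op: 0; running total: 0)
Op 2: C0 read [C0 read from I: others=['C1=E'] -> C0=S, others downsized to S] -> [S,S] (invalidations this op: 0; running total: 0)
Op 3: C1 read [C1 read: already in S, no change] -> [S,S] (invalidations this op: 0; running total: 0)
Op 4: C1 write [C1 write: invalidate ['C0=S'] -> C1=M] -> [I,M] (invalidations this op: 1; running total: 1)
Op 5: C1 read [C1 read: already in M, no change] -> [I,M] (invalidations this op: 0; running total: 1)
Op 6: C1 read [C1 read: already in M, no change] -> [I,M] (invalidations this op: 0; running total: 1)
Op 7: C1 write [C1 write: already M (modified), no change] -> [I,M] (invalidations this op: 0; running total: 1)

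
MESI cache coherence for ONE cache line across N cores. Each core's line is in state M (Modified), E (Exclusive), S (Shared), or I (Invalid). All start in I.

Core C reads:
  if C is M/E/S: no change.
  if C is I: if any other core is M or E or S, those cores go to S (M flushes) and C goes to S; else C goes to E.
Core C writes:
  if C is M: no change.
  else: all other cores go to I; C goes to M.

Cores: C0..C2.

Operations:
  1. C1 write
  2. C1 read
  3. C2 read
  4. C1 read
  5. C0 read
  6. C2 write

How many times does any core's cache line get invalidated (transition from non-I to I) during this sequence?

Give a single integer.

Answer: 2

Derivation:
Op 1: C1 write [C1 write: invalidate none -> C1=M] -> [I,M,I] (invalidations this op: 0; running total: 0)
Op 2: C1 read [C1 read: already in M, no change] -> [I,M,I] (invalidations this op: 0; running total: 0)
Op 3: C2 read [C2 read from I: others=['C1=M'] -> C2=S, others downsized to S] -> [I,S,S] (invalidations this op: 0; running total: 0)
Op 4: C1 read [C1 read: already in S, no change] -> [I,S,S] (invalidations this op: 0; running total: 0)
Op 5: C0 read [C0 read from I: others=['C1=S', 'C2=S'] -> C0=S, others downsized to S] -> [S,S,S] (invalidations this op: 0; running total: 0)
Op 6: C2 write [C2 write: invalidate ['C0=S', 'C1=S'] -> C2=M] -> [I,I,M] (invalidations this op: 2; running total: 2)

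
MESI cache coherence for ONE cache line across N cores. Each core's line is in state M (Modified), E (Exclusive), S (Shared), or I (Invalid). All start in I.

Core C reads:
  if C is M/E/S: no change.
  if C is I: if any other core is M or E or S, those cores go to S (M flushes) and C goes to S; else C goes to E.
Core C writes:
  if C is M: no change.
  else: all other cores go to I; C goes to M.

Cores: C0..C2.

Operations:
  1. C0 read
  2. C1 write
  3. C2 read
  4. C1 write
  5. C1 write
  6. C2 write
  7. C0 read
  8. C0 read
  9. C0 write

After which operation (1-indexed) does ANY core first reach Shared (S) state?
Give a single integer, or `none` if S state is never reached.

Answer: 3

Derivation:
Op 1: C0 read [C0 read from I: no other sharers -> C0=E (exclusive)] -> [E,I,I]
Op 2: C1 write [C1 write: invalidate ['C0=E'] -> C1=M] -> [I,M,I]
Op 3: C2 read [C2 read from I: others=['C1=M'] -> C2=S, others downsized to S] -> [I,S,S]
  -> First S state at op 3; remaining ops need not be traced.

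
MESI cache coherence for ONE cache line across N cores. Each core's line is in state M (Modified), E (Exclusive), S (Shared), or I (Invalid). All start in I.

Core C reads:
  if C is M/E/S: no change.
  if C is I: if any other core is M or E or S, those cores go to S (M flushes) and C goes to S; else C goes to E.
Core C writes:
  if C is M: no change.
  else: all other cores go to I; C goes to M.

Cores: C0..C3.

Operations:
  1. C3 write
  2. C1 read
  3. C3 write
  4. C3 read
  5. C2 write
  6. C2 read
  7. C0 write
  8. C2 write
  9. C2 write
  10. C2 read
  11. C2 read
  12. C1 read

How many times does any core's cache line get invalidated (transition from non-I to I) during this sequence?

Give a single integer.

Answer: 4

Derivation:
Op 1: C3 write [C3 write: invalidate none -> C3=M] -> [I,I,I,M] (invalidations this op: 0; running total: 0)
Op 2: C1 read [C1 read from I: others=['C3=M'] -> C1=S, others downsized to S] -> [I,S,I,S] (invalidations this op: 0; running total: 0)
Op 3: C3 write [C3 write: invalidate ['C1=S'] -> C3=M] -> [I,I,I,M] (invalidations this op: 1; running total: 1)
Op 4: C3 read [C3 read: already in M, no change] -> [I,I,I,M] (invalidations this op: 0; running total: 1)
Op 5: C2 write [C2 write: invalidate ['C3=M'] -> C2=M] -> [I,I,M,I] (invalidations this op: 1; running total: 2)
Op 6: C2 read [C2 read: already in M, no change] -> [I,I,M,I] (invalidations this op: 0; running total: 2)
Op 7: C0 write [C0 write: invalidate ['C2=M'] -> C0=M] -> [M,I,I,I] (invalidations this op: 1; running total: 3)
Op 8: C2 write [C2 write: invalidate ['C0=M'] -> C2=M] -> [I,I,M,I] (invalidations this op: 1; running total: 4)
Op 9: C2 write [C2 write: already M (modified), no change] -> [I,I,M,I] (invalidations this op: 0; running total: 4)
Op 10: C2 read [C2 read: already in M, no change] -> [I,I,M,I] (invalidations this op: 0; running total: 4)
Op 11: C2 read [C2 read: already in M, no change] -> [I,I,M,I] (invalidations this op: 0; running total: 4)
Op 12: C1 read [C1 read from I: others=['C2=M'] -> C1=S, others downsized to S] -> [I,S,S,I] (invalidations this op: 0; running total: 4)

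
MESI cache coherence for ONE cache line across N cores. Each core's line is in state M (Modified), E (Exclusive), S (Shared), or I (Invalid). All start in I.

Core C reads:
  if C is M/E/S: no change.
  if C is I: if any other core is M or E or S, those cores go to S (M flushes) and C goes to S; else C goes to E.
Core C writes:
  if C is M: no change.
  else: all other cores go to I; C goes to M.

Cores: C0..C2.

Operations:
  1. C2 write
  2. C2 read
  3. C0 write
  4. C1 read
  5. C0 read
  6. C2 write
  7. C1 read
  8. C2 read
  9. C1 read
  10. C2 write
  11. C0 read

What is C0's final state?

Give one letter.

Answer: S

Derivation:
Op 1: C2 write [C2 write: invalidate none -> C2=M] -> [I,I,M]
Op 2: C2 read [C2 read: already in M, no change] -> [I,I,M]
Op 3: C0 write [C0 write: invalidate ['C2=M'] -> C0=M] -> [M,I,I]
Op 4: C1 read [C1 read from I: others=['C0=M'] -> C1=S, others downsized to S] -> [S,S,I]
Op 5: C0 read [C0 read: already in S, no change] -> [S,S,I]
Op 6: C2 write [C2 write: invalidate ['C0=S', 'C1=S'] -> C2=M] -> [I,I,M]
Op 7: C1 read [C1 read from I: others=['C2=M'] -> C1=S, others downsized to S] -> [I,S,S]
Op 8: C2 read [C2 read: already in S, no change] -> [I,S,S]
Op 9: C1 read [C1 read: already in S, no change] -> [I,S,S]
Op 10: C2 write [C2 write: invalidate ['C1=S'] -> C2=M] -> [I,I,M]
Op 11: C0 read [C0 read from I: others=['C2=M'] -> C0=S, others downsized to S] -> [S,I,S]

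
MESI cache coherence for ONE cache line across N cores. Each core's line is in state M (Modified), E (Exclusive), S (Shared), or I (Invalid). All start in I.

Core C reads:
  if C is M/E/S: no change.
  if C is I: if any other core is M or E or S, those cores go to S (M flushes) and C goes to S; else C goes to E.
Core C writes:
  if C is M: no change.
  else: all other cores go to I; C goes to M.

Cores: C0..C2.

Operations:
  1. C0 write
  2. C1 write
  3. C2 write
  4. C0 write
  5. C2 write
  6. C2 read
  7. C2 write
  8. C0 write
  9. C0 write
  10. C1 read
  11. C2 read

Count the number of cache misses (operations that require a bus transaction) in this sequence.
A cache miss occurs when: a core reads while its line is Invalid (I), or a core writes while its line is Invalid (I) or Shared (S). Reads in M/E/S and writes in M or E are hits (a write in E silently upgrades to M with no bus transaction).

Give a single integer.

Answer: 8

Derivation:
Op 1: C0 write [C0 write: invalidate none -> C0=M] -> [M,I,I] [MISS #1: write from I]
Op 2: C1 write [C1 write: invalidate ['C0=M'] -> C1=M] -> [I,M,I] [MISS #2: write from I]
Op 3: C2 write [C2 write: invalidate ['C1=M'] -> C2=M] -> [I,I,M] [MISS #3: write from I]
Op 4: C0 write [C0 write: invalidate ['C2=M'] -> C0=M] -> [M,I,I] [MISS #4: write from I]
Op 5: C2 write [C2 write: invalidate ['C0=M'] -> C2=M] -> [I,I,M] [MISS #5: write from I]
Op 6: C2 read [C2 read: already in M, no change] -> [I,I,M] [hit: read from M]
Op 7: C2 write [C2 write: already M (modified), no change] -> [I,I,M] [hit: write from M]
Op 8: C0 write [C0 write: invalidate ['C2=M'] -> C0=M] -> [M,I,I] [MISS #6: write from I]
Op 9: C0 write [C0 write: already M (modified), no change] -> [M,I,I] [hit: write from M]
Op 10: C1 read [C1 read from I: others=['C0=M'] -> C1=S, others downsized to S] -> [S,S,I] [MISS #7: read from I]
Op 11: C2 read [C2 read from I: others=['C0=S', 'C1=S'] -> C2=S, others downsized to S] -> [S,S,S] [MISS #8: read from I]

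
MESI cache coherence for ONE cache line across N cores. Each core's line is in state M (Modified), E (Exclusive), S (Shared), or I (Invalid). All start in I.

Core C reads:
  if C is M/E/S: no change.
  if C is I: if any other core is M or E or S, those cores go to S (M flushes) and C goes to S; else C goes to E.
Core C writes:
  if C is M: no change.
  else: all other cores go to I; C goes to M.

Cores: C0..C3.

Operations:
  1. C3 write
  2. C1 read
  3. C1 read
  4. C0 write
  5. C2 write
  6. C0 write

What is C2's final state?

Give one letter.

Op 1: C3 write [C3 write: invalidate none -> C3=M] -> [I,I,I,M]
Op 2: C1 read [C1 read from I: others=['C3=M'] -> C1=S, others downsized to S] -> [I,S,I,S]
Op 3: C1 read [C1 read: already in S, no change] -> [I,S,I,S]
Op 4: C0 write [C0 write: invalidate ['C1=S', 'C3=S'] -> C0=M] -> [M,I,I,I]
Op 5: C2 write [C2 write: invalidate ['C0=M'] -> C2=M] -> [I,I,M,I]
Op 6: C0 write [C0 write: invalidate ['C2=M'] -> C0=M] -> [M,I,I,I]

Answer: I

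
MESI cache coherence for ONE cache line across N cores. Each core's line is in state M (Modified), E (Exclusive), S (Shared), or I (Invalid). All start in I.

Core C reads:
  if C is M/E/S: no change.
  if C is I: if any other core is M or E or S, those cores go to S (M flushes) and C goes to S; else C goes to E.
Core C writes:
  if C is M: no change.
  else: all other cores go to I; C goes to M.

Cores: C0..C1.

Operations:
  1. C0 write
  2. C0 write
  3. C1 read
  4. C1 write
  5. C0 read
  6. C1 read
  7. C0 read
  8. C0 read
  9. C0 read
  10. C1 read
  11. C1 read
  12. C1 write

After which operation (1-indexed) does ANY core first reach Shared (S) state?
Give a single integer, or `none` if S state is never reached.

Answer: 3

Derivation:
Op 1: C0 write [C0 write: invalidate none -> C0=M] -> [M,I]
Op 2: C0 write [C0 write: already M (modified), no change] -> [M,I]
Op 3: C1 read [C1 read from I: others=['C0=M'] -> C1=S, others downsized to S] -> [S,S]
  -> First S state at op 3; remaining ops need not be traced.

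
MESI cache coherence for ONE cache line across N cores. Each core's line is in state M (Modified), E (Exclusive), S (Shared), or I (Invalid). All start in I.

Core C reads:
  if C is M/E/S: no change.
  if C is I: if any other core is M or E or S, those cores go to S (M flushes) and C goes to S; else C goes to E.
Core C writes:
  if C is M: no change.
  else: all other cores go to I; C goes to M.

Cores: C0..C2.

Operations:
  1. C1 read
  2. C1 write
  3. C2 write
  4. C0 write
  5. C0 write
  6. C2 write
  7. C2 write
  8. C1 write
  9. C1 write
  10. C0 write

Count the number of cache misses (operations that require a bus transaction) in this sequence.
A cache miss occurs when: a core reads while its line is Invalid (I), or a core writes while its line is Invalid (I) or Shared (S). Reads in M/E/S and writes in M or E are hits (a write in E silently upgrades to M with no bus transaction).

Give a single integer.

Answer: 6

Derivation:
Op 1: C1 read [C1 read from I: no other sharers -> C1=E (exclusive)] -> [I,E,I] [MISS #1: read from I]
Op 2: C1 write [C1 write: invalidate none -> C1=M] -> [I,M,I] [hit: write from E is a silent E->M upgrade, no bus transaction]
Op 3: C2 write [C2 write: invalidate ['C1=M'] -> C2=M] -> [I,I,M] [MISS #2: write from I]
Op 4: C0 write [C0 write: invalidate ['C2=M'] -> C0=M] -> [M,I,I] [MISS #3: write from I]
Op 5: C0 write [C0 write: already M (modified), no change] -> [M,I,I] [hit: write from M]
Op 6: C2 write [C2 write: invalidate ['C0=M'] -> C2=M] -> [I,I,M] [MISS #4: write from I]
Op 7: C2 write [C2 write: already M (modified), no change] -> [I,I,M] [hit: write from M]
Op 8: C1 write [C1 write: invalidate ['C2=M'] -> C1=M] -> [I,M,I] [MISS #5: write from I]
Op 9: C1 write [C1 write: already M (modified), no change] -> [I,M,I] [hit: write from M]
Op 10: C0 write [C0 write: invalidate ['C1=M'] -> C0=M] -> [M,I,I] [MISS #6: write from I]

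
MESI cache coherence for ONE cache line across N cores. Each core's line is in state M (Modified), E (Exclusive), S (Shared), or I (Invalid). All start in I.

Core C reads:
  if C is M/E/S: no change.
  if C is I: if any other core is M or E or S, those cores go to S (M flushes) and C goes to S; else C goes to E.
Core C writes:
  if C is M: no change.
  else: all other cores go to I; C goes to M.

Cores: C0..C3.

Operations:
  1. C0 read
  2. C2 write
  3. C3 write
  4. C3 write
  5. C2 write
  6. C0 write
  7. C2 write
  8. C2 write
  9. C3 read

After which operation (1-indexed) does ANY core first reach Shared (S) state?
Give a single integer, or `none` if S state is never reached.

Op 1: C0 read [C0 read from I: no other sharers -> C0=E (exclusive)] -> [E,I,I,I]
Op 2: C2 write [C2 write: invalidate ['C0=E'] -> C2=M] -> [I,I,M,I]
Op 3: C3 write [C3 write: invalidate ['C2=M'] -> C3=M] -> [I,I,I,M]
Op 4: C3 write [C3 write: already M (modified), no change] -> [I,I,I,M]
Op 5: C2 write [C2 write: invalidate ['C3=M'] -> C2=M] -> [I,I,M,I]
Op 6: C0 write [C0 write: invalidate ['C2=M'] -> C0=M] -> [M,I,I,I]
Op 7: C2 write [C2 write: invalidate ['C0=M'] -> C2=M] -> [I,I,M,I]
Op 8: C2 write [C2 write: already M (modified), no change] -> [I,I,M,I]
Op 9: C3 read [C3 read from I: others=['C2=M'] -> C3=S, others downsized to S] -> [I,I,S,S]
  -> First S state at op 9; remaining ops need not be traced.

Answer: 9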